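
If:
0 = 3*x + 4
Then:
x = -4/3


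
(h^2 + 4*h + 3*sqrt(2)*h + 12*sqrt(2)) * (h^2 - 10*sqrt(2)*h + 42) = h^4 - 7*sqrt(2)*h^3 + 4*h^3 - 28*sqrt(2)*h^2 - 18*h^2 - 72*h + 126*sqrt(2)*h + 504*sqrt(2)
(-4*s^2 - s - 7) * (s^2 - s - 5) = -4*s^4 + 3*s^3 + 14*s^2 + 12*s + 35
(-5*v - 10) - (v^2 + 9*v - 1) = -v^2 - 14*v - 9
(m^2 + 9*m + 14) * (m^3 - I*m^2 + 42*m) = m^5 + 9*m^4 - I*m^4 + 56*m^3 - 9*I*m^3 + 378*m^2 - 14*I*m^2 + 588*m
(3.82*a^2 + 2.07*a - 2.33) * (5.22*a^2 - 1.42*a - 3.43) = 19.9404*a^4 + 5.381*a^3 - 28.2046*a^2 - 3.7915*a + 7.9919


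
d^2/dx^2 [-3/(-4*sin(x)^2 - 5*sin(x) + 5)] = 3*(-64*sin(x)^4 - 60*sin(x)^3 - 9*sin(x)^2 + 95*sin(x) + 90)/(4*sin(x)^2 + 5*sin(x) - 5)^3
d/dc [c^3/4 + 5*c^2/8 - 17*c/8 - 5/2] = 3*c^2/4 + 5*c/4 - 17/8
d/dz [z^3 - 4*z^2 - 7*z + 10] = 3*z^2 - 8*z - 7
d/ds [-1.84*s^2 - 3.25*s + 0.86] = -3.68*s - 3.25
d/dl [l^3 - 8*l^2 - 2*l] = 3*l^2 - 16*l - 2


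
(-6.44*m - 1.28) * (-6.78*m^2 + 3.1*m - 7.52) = 43.6632*m^3 - 11.2856*m^2 + 44.4608*m + 9.6256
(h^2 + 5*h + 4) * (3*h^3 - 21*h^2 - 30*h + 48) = 3*h^5 - 6*h^4 - 123*h^3 - 186*h^2 + 120*h + 192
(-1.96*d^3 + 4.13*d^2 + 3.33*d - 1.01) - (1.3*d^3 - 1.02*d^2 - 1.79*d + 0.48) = -3.26*d^3 + 5.15*d^2 + 5.12*d - 1.49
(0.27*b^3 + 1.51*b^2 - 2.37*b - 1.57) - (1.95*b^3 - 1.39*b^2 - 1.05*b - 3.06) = -1.68*b^3 + 2.9*b^2 - 1.32*b + 1.49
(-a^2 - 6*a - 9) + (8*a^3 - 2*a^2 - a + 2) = 8*a^3 - 3*a^2 - 7*a - 7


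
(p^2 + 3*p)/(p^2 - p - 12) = p/(p - 4)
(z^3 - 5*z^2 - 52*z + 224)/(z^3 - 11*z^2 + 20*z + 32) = (z + 7)/(z + 1)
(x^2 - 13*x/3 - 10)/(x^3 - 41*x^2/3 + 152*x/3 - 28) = (3*x + 5)/(3*x^2 - 23*x + 14)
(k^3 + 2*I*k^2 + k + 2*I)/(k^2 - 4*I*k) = (k^3 + 2*I*k^2 + k + 2*I)/(k*(k - 4*I))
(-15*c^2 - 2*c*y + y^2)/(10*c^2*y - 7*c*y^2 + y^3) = (3*c + y)/(y*(-2*c + y))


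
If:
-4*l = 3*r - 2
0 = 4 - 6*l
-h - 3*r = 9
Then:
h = -25/3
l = 2/3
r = -2/9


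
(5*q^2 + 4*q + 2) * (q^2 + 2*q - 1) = 5*q^4 + 14*q^3 + 5*q^2 - 2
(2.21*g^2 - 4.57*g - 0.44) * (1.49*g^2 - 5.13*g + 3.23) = 3.2929*g^4 - 18.1466*g^3 + 29.9268*g^2 - 12.5039*g - 1.4212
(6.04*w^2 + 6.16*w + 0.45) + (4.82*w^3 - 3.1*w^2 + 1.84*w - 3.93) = 4.82*w^3 + 2.94*w^2 + 8.0*w - 3.48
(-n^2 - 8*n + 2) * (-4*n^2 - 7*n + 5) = 4*n^4 + 39*n^3 + 43*n^2 - 54*n + 10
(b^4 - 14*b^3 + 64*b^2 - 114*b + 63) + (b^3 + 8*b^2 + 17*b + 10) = b^4 - 13*b^3 + 72*b^2 - 97*b + 73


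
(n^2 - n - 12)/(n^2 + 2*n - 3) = (n - 4)/(n - 1)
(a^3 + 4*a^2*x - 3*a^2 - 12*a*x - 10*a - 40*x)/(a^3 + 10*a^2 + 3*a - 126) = (a^3 + 4*a^2*x - 3*a^2 - 12*a*x - 10*a - 40*x)/(a^3 + 10*a^2 + 3*a - 126)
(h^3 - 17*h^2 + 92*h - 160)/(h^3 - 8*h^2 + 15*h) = (h^2 - 12*h + 32)/(h*(h - 3))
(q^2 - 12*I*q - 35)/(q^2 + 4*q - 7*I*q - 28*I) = (q - 5*I)/(q + 4)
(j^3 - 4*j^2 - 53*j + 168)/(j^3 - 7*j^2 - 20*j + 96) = (j + 7)/(j + 4)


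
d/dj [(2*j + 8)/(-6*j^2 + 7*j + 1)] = 6*(2*j^2 + 16*j - 9)/(36*j^4 - 84*j^3 + 37*j^2 + 14*j + 1)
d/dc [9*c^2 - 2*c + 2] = 18*c - 2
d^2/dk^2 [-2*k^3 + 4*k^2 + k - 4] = 8 - 12*k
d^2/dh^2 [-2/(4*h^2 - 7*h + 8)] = 4*(16*h^2 - 28*h - (8*h - 7)^2 + 32)/(4*h^2 - 7*h + 8)^3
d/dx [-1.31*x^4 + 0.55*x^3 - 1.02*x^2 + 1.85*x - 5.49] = -5.24*x^3 + 1.65*x^2 - 2.04*x + 1.85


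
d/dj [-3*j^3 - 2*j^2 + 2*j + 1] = -9*j^2 - 4*j + 2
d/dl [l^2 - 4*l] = 2*l - 4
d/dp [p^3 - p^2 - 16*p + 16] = 3*p^2 - 2*p - 16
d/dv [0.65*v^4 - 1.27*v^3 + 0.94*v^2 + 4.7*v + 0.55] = 2.6*v^3 - 3.81*v^2 + 1.88*v + 4.7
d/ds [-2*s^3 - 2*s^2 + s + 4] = -6*s^2 - 4*s + 1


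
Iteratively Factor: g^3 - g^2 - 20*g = (g + 4)*(g^2 - 5*g) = (g - 5)*(g + 4)*(g)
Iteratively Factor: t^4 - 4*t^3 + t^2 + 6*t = (t - 3)*(t^3 - t^2 - 2*t) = t*(t - 3)*(t^2 - t - 2) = t*(t - 3)*(t + 1)*(t - 2)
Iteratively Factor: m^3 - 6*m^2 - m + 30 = (m + 2)*(m^2 - 8*m + 15) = (m - 3)*(m + 2)*(m - 5)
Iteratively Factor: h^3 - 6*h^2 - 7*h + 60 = (h + 3)*(h^2 - 9*h + 20) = (h - 5)*(h + 3)*(h - 4)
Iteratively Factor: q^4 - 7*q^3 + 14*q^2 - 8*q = (q)*(q^3 - 7*q^2 + 14*q - 8) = q*(q - 1)*(q^2 - 6*q + 8) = q*(q - 4)*(q - 1)*(q - 2)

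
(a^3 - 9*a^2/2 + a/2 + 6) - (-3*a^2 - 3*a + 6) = a^3 - 3*a^2/2 + 7*a/2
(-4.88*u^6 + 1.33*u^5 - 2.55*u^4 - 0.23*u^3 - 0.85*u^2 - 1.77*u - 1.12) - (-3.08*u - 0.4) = -4.88*u^6 + 1.33*u^5 - 2.55*u^4 - 0.23*u^3 - 0.85*u^2 + 1.31*u - 0.72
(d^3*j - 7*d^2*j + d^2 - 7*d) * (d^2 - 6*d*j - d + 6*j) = d^5*j - 6*d^4*j^2 - 8*d^4*j + d^4 + 48*d^3*j^2 + d^3*j - 8*d^3 - 42*d^2*j^2 + 48*d^2*j + 7*d^2 - 42*d*j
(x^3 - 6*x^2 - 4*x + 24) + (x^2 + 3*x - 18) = x^3 - 5*x^2 - x + 6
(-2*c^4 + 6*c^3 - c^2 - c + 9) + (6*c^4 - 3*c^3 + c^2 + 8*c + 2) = 4*c^4 + 3*c^3 + 7*c + 11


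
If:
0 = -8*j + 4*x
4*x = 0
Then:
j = 0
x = 0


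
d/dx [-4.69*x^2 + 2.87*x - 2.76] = 2.87 - 9.38*x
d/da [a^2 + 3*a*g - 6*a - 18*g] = 2*a + 3*g - 6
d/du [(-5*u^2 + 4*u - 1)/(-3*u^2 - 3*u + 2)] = (27*u^2 - 26*u + 5)/(9*u^4 + 18*u^3 - 3*u^2 - 12*u + 4)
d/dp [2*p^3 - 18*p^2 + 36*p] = 6*p^2 - 36*p + 36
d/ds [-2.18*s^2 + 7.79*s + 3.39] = 7.79 - 4.36*s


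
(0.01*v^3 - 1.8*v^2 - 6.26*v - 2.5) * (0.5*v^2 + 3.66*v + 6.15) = 0.005*v^5 - 0.8634*v^4 - 9.6565*v^3 - 35.2316*v^2 - 47.649*v - 15.375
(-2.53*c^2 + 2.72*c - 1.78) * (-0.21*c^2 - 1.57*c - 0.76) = 0.5313*c^4 + 3.4009*c^3 - 1.9738*c^2 + 0.7274*c + 1.3528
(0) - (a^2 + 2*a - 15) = -a^2 - 2*a + 15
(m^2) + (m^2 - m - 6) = 2*m^2 - m - 6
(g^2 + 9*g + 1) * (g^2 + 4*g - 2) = g^4 + 13*g^3 + 35*g^2 - 14*g - 2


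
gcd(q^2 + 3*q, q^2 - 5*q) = q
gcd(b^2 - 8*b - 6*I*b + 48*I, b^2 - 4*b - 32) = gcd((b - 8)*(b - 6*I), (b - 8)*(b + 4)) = b - 8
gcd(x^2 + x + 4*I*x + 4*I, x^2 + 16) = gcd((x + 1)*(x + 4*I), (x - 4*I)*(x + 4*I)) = x + 4*I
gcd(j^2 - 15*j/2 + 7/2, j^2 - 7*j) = j - 7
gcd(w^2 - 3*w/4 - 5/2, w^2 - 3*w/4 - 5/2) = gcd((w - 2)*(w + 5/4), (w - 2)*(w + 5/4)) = w^2 - 3*w/4 - 5/2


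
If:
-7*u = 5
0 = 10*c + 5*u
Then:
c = 5/14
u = -5/7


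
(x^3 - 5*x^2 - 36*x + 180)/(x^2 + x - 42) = (x^2 + x - 30)/(x + 7)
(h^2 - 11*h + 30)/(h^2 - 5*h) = (h - 6)/h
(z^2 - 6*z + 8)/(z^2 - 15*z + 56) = (z^2 - 6*z + 8)/(z^2 - 15*z + 56)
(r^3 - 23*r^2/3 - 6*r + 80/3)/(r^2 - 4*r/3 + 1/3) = (3*r^3 - 23*r^2 - 18*r + 80)/(3*r^2 - 4*r + 1)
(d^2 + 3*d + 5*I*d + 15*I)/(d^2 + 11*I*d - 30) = (d + 3)/(d + 6*I)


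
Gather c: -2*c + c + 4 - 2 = 2 - c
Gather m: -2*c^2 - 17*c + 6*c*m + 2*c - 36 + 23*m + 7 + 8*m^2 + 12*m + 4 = -2*c^2 - 15*c + 8*m^2 + m*(6*c + 35) - 25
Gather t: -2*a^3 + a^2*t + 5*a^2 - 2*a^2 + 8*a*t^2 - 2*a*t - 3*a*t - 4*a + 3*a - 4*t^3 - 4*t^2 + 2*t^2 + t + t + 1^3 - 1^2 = -2*a^3 + 3*a^2 - a - 4*t^3 + t^2*(8*a - 2) + t*(a^2 - 5*a + 2)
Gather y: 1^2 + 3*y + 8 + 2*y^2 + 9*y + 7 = 2*y^2 + 12*y + 16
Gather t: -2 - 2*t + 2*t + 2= 0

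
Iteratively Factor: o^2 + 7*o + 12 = (o + 4)*(o + 3)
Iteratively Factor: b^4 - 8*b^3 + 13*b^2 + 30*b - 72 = (b - 4)*(b^3 - 4*b^2 - 3*b + 18) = (b - 4)*(b + 2)*(b^2 - 6*b + 9) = (b - 4)*(b - 3)*(b + 2)*(b - 3)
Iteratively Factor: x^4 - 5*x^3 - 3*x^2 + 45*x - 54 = (x - 2)*(x^3 - 3*x^2 - 9*x + 27) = (x - 2)*(x + 3)*(x^2 - 6*x + 9) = (x - 3)*(x - 2)*(x + 3)*(x - 3)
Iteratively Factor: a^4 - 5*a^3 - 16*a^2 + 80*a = (a - 4)*(a^3 - a^2 - 20*a) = (a - 4)*(a + 4)*(a^2 - 5*a) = a*(a - 4)*(a + 4)*(a - 5)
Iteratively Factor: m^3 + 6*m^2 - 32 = (m - 2)*(m^2 + 8*m + 16) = (m - 2)*(m + 4)*(m + 4)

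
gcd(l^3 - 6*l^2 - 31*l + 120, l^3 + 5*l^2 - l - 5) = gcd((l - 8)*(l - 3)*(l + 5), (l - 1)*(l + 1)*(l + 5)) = l + 5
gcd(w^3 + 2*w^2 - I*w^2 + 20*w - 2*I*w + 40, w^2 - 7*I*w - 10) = w - 5*I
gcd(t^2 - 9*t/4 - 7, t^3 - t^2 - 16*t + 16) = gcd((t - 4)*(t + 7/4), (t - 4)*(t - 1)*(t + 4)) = t - 4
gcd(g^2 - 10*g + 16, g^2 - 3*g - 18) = 1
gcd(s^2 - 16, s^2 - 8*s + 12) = 1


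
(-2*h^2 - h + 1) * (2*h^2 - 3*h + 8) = -4*h^4 + 4*h^3 - 11*h^2 - 11*h + 8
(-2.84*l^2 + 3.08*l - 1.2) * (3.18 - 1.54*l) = 4.3736*l^3 - 13.7744*l^2 + 11.6424*l - 3.816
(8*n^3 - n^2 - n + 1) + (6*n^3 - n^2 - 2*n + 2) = 14*n^3 - 2*n^2 - 3*n + 3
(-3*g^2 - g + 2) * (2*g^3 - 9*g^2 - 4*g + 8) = -6*g^5 + 25*g^4 + 25*g^3 - 38*g^2 - 16*g + 16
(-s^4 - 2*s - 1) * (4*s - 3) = -4*s^5 + 3*s^4 - 8*s^2 + 2*s + 3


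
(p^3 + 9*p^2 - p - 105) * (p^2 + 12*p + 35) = p^5 + 21*p^4 + 142*p^3 + 198*p^2 - 1295*p - 3675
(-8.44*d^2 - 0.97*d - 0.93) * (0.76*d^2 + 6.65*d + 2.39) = -6.4144*d^4 - 56.8632*d^3 - 27.3289*d^2 - 8.5028*d - 2.2227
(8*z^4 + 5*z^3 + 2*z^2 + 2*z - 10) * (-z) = -8*z^5 - 5*z^4 - 2*z^3 - 2*z^2 + 10*z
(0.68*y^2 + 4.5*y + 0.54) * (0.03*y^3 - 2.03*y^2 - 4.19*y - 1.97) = 0.0204*y^5 - 1.2454*y^4 - 11.968*y^3 - 21.2908*y^2 - 11.1276*y - 1.0638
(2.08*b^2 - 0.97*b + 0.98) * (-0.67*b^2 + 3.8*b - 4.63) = -1.3936*b^4 + 8.5539*b^3 - 13.973*b^2 + 8.2151*b - 4.5374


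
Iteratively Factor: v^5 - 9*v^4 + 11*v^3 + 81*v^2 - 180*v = (v - 3)*(v^4 - 6*v^3 - 7*v^2 + 60*v) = (v - 5)*(v - 3)*(v^3 - v^2 - 12*v) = (v - 5)*(v - 4)*(v - 3)*(v^2 + 3*v) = v*(v - 5)*(v - 4)*(v - 3)*(v + 3)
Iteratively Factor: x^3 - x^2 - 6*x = (x + 2)*(x^2 - 3*x) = x*(x + 2)*(x - 3)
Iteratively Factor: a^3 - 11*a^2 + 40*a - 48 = (a - 3)*(a^2 - 8*a + 16) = (a - 4)*(a - 3)*(a - 4)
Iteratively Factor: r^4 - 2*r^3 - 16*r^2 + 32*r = (r - 2)*(r^3 - 16*r) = r*(r - 2)*(r^2 - 16) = r*(r - 2)*(r + 4)*(r - 4)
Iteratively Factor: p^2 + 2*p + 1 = (p + 1)*(p + 1)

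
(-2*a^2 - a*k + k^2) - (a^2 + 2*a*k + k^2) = -3*a^2 - 3*a*k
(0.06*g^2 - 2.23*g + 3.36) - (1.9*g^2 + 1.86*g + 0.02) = -1.84*g^2 - 4.09*g + 3.34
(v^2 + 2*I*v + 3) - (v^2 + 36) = 2*I*v - 33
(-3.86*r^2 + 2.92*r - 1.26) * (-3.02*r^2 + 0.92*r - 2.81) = 11.6572*r^4 - 12.3696*r^3 + 17.3382*r^2 - 9.3644*r + 3.5406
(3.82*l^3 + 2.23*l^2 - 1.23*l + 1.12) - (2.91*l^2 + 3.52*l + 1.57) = 3.82*l^3 - 0.68*l^2 - 4.75*l - 0.45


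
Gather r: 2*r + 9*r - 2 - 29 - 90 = 11*r - 121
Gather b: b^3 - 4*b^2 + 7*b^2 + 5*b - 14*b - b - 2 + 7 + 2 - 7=b^3 + 3*b^2 - 10*b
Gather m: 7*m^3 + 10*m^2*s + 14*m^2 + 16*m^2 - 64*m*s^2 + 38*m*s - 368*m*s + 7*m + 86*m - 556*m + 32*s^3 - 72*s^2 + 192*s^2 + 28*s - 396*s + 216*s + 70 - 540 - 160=7*m^3 + m^2*(10*s + 30) + m*(-64*s^2 - 330*s - 463) + 32*s^3 + 120*s^2 - 152*s - 630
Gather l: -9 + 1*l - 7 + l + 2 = 2*l - 14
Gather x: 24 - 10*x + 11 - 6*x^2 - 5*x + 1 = -6*x^2 - 15*x + 36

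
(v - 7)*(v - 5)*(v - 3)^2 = v^4 - 18*v^3 + 116*v^2 - 318*v + 315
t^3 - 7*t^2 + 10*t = t*(t - 5)*(t - 2)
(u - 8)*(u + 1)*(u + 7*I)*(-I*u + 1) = -I*u^4 + 8*u^3 + 7*I*u^3 - 56*u^2 + 15*I*u^2 - 64*u - 49*I*u - 56*I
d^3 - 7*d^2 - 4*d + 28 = (d - 7)*(d - 2)*(d + 2)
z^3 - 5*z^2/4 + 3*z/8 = z*(z - 3/4)*(z - 1/2)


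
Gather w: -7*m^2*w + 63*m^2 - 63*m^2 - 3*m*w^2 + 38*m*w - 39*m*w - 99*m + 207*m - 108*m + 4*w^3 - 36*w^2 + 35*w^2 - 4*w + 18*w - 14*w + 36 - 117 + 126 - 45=4*w^3 + w^2*(-3*m - 1) + w*(-7*m^2 - m)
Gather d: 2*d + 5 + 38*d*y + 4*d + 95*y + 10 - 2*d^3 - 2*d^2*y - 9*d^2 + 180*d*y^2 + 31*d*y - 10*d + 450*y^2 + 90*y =-2*d^3 + d^2*(-2*y - 9) + d*(180*y^2 + 69*y - 4) + 450*y^2 + 185*y + 15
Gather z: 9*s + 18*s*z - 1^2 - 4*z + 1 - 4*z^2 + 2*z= 9*s - 4*z^2 + z*(18*s - 2)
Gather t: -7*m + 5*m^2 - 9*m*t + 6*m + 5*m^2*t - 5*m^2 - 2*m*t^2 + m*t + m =-2*m*t^2 + t*(5*m^2 - 8*m)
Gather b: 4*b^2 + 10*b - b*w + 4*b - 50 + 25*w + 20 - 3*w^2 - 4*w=4*b^2 + b*(14 - w) - 3*w^2 + 21*w - 30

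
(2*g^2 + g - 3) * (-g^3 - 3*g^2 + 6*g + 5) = -2*g^5 - 7*g^4 + 12*g^3 + 25*g^2 - 13*g - 15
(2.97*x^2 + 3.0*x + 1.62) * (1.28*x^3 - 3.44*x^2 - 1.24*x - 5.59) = 3.8016*x^5 - 6.3768*x^4 - 11.9292*x^3 - 25.8951*x^2 - 18.7788*x - 9.0558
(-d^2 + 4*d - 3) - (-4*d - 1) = -d^2 + 8*d - 2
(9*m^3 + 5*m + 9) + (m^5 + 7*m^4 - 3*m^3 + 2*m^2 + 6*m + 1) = m^5 + 7*m^4 + 6*m^3 + 2*m^2 + 11*m + 10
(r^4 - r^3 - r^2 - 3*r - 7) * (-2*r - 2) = -2*r^5 + 4*r^3 + 8*r^2 + 20*r + 14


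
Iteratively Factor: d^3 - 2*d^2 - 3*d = (d)*(d^2 - 2*d - 3) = d*(d - 3)*(d + 1)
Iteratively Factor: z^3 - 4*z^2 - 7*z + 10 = (z + 2)*(z^2 - 6*z + 5) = (z - 5)*(z + 2)*(z - 1)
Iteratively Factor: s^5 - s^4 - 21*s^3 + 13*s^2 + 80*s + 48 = (s - 3)*(s^4 + 2*s^3 - 15*s^2 - 32*s - 16) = (s - 3)*(s + 1)*(s^3 + s^2 - 16*s - 16) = (s - 4)*(s - 3)*(s + 1)*(s^2 + 5*s + 4) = (s - 4)*(s - 3)*(s + 1)^2*(s + 4)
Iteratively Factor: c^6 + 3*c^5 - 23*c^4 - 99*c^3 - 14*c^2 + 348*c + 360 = (c + 2)*(c^5 + c^4 - 25*c^3 - 49*c^2 + 84*c + 180) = (c + 2)*(c + 3)*(c^4 - 2*c^3 - 19*c^2 + 8*c + 60) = (c + 2)*(c + 3)^2*(c^3 - 5*c^2 - 4*c + 20) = (c - 5)*(c + 2)*(c + 3)^2*(c^2 - 4) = (c - 5)*(c - 2)*(c + 2)*(c + 3)^2*(c + 2)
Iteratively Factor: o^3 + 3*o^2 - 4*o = (o)*(o^2 + 3*o - 4) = o*(o - 1)*(o + 4)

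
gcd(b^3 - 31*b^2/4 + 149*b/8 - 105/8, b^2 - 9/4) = 1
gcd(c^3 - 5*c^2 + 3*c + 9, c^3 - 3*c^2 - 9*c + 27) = c^2 - 6*c + 9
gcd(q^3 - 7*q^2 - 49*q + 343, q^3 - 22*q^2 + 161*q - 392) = q^2 - 14*q + 49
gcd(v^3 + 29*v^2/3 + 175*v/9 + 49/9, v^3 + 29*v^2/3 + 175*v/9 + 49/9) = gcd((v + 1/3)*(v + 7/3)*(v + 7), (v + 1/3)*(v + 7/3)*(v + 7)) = v^3 + 29*v^2/3 + 175*v/9 + 49/9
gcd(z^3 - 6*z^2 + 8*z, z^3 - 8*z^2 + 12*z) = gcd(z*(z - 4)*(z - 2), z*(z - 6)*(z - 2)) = z^2 - 2*z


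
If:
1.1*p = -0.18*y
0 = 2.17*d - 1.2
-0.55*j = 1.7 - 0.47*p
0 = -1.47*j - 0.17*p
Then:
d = 0.55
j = -0.37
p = 3.19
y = -19.47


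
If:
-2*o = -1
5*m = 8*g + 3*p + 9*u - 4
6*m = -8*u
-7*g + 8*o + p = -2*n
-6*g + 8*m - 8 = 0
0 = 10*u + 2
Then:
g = -44/45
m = 4/15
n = -2137/270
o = 1/2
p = 673/135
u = -1/5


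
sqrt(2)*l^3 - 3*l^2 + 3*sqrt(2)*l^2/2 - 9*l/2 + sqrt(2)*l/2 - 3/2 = (l + 1)*(l - 3*sqrt(2)/2)*(sqrt(2)*l + sqrt(2)/2)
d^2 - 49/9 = (d - 7/3)*(d + 7/3)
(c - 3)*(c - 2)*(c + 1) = c^3 - 4*c^2 + c + 6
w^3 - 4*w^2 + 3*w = w*(w - 3)*(w - 1)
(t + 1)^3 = t^3 + 3*t^2 + 3*t + 1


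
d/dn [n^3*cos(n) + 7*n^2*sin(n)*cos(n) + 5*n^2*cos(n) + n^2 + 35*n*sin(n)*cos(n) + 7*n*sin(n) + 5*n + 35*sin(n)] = -n^3*sin(n) - 5*n^2*sin(n) + 3*n^2*cos(n) + 7*n^2*cos(2*n) + 7*n*sin(2*n) + 17*n*cos(n) + 35*n*cos(2*n) + 2*n + 7*sin(n) + 35*sin(2*n)/2 + 35*cos(n) + 5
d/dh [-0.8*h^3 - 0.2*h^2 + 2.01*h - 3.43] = -2.4*h^2 - 0.4*h + 2.01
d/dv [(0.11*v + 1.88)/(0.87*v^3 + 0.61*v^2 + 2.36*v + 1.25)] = (0.0957*v^3 + 0.0671*v^2 + 0.2596*v - (0.11*v + 1.88)*(2.61*v^2 + 1.22*v + 2.36) + 0.1375)/(0.87*v^3 + 0.61*v^2 + 2.36*v + 1.25)^2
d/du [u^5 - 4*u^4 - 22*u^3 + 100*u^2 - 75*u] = 5*u^4 - 16*u^3 - 66*u^2 + 200*u - 75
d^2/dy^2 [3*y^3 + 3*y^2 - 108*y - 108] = 18*y + 6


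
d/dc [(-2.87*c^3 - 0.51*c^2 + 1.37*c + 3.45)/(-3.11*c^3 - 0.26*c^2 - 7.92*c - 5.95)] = (-3.5527136788005e-15*c^5 - 0.8399*c^4 + 53.9822*c^3 + 87.8134*c^2 + 7.863*c + 19.1725)/(9.6721*c^6 + 1.6172*c^5 + 49.33*c^4 + 41.1274*c^3 + 65.8204*c^2 + 94.248*c + 35.4025)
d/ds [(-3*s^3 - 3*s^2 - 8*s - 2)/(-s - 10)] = 3*(2*s^3 + 31*s^2 + 20*s + 26)/(s^2 + 20*s + 100)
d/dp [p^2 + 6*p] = 2*p + 6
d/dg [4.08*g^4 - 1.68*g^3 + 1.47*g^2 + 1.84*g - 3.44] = 16.32*g^3 - 5.04*g^2 + 2.94*g + 1.84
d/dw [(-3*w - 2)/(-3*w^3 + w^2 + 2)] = (9*w^3 - 3*w^2 - w*(3*w + 2)*(9*w - 2) - 6)/(-3*w^3 + w^2 + 2)^2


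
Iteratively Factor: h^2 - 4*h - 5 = (h + 1)*(h - 5)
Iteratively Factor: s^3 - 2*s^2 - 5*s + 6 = (s - 1)*(s^2 - s - 6) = (s - 1)*(s + 2)*(s - 3)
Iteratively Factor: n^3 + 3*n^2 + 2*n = (n + 1)*(n^2 + 2*n) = (n + 1)*(n + 2)*(n)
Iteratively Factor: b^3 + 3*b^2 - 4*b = (b - 1)*(b^2 + 4*b) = (b - 1)*(b + 4)*(b)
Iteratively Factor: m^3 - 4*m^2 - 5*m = (m + 1)*(m^2 - 5*m) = (m - 5)*(m + 1)*(m)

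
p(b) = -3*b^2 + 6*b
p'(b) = 6 - 6*b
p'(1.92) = -5.52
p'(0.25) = 4.50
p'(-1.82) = 16.92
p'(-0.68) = 10.08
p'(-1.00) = 12.00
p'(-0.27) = 7.62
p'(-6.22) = 43.32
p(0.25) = 1.31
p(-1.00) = -9.00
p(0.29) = 1.49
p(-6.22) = -153.39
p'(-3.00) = 24.00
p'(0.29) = 4.26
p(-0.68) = -5.47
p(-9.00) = -297.00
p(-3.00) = -45.00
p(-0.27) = -1.84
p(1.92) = 0.46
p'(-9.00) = 60.00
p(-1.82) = -20.86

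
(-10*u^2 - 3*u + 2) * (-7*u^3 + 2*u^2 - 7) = 70*u^5 + u^4 - 20*u^3 + 74*u^2 + 21*u - 14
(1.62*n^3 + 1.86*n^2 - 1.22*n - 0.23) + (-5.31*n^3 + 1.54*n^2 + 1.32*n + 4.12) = -3.69*n^3 + 3.4*n^2 + 0.1*n + 3.89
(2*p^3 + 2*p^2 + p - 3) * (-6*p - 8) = -12*p^4 - 28*p^3 - 22*p^2 + 10*p + 24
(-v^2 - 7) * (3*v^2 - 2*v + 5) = -3*v^4 + 2*v^3 - 26*v^2 + 14*v - 35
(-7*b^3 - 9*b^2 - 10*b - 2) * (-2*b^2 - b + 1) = 14*b^5 + 25*b^4 + 22*b^3 + 5*b^2 - 8*b - 2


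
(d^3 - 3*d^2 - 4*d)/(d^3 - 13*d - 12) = d/(d + 3)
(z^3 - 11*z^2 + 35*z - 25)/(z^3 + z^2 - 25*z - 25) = (z^2 - 6*z + 5)/(z^2 + 6*z + 5)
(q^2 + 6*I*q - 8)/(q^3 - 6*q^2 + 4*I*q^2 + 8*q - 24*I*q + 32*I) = (q + 2*I)/(q^2 - 6*q + 8)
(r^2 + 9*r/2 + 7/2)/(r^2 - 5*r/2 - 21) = (r + 1)/(r - 6)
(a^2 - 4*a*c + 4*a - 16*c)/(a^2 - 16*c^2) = (a + 4)/(a + 4*c)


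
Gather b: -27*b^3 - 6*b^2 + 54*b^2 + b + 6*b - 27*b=-27*b^3 + 48*b^2 - 20*b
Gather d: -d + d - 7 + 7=0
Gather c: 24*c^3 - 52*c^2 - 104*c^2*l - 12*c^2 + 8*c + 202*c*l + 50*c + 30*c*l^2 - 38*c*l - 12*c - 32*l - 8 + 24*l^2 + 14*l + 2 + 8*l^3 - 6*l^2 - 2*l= 24*c^3 + c^2*(-104*l - 64) + c*(30*l^2 + 164*l + 46) + 8*l^3 + 18*l^2 - 20*l - 6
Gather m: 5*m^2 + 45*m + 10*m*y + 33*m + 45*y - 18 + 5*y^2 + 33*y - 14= 5*m^2 + m*(10*y + 78) + 5*y^2 + 78*y - 32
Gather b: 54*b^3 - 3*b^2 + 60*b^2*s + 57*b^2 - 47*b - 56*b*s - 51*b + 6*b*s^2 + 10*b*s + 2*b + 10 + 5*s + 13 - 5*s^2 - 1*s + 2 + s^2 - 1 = 54*b^3 + b^2*(60*s + 54) + b*(6*s^2 - 46*s - 96) - 4*s^2 + 4*s + 24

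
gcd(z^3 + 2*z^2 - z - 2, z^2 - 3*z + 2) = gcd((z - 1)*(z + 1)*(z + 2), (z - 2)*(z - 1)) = z - 1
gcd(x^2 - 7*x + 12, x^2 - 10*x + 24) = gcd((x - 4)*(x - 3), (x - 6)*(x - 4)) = x - 4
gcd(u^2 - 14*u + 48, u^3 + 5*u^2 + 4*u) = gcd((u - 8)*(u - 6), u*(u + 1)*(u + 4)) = 1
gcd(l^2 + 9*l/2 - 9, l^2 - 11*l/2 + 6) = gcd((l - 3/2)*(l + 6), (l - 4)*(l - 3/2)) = l - 3/2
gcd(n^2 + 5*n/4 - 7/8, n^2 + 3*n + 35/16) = n + 7/4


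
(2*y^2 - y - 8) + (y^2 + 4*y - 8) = 3*y^2 + 3*y - 16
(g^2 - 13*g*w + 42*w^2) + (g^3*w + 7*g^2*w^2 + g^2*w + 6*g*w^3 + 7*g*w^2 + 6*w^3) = g^3*w + 7*g^2*w^2 + g^2*w + g^2 + 6*g*w^3 + 7*g*w^2 - 13*g*w + 6*w^3 + 42*w^2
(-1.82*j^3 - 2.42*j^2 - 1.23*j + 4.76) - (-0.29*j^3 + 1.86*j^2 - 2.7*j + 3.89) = -1.53*j^3 - 4.28*j^2 + 1.47*j + 0.87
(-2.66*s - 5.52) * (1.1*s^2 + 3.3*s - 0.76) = -2.926*s^3 - 14.85*s^2 - 16.1944*s + 4.1952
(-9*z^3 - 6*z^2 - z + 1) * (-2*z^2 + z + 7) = 18*z^5 + 3*z^4 - 67*z^3 - 45*z^2 - 6*z + 7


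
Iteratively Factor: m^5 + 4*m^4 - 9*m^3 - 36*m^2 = (m)*(m^4 + 4*m^3 - 9*m^2 - 36*m) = m^2*(m^3 + 4*m^2 - 9*m - 36) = m^2*(m - 3)*(m^2 + 7*m + 12) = m^2*(m - 3)*(m + 4)*(m + 3)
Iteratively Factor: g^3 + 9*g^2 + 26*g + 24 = (g + 3)*(g^2 + 6*g + 8) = (g + 2)*(g + 3)*(g + 4)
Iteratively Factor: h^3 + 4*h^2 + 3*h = (h + 3)*(h^2 + h) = (h + 1)*(h + 3)*(h)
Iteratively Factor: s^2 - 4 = (s + 2)*(s - 2)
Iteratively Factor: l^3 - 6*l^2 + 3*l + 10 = (l - 2)*(l^2 - 4*l - 5) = (l - 2)*(l + 1)*(l - 5)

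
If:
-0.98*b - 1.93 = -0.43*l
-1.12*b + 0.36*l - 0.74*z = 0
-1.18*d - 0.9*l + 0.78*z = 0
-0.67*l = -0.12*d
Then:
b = -1.84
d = 1.70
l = 0.30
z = 2.93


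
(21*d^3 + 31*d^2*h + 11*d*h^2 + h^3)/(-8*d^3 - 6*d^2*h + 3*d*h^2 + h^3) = (-21*d^2 - 10*d*h - h^2)/(8*d^2 - 2*d*h - h^2)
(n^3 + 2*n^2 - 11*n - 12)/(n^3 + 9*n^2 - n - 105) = (n^2 + 5*n + 4)/(n^2 + 12*n + 35)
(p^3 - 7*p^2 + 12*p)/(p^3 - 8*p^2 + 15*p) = (p - 4)/(p - 5)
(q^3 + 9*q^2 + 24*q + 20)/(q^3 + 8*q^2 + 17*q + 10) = (q + 2)/(q + 1)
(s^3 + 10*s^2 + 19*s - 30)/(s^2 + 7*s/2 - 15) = 2*(s^2 + 4*s - 5)/(2*s - 5)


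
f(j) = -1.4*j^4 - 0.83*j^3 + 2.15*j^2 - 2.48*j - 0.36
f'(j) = -5.6*j^3 - 2.49*j^2 + 4.3*j - 2.48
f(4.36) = -545.00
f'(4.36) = -495.20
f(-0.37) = 0.87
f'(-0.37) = -4.13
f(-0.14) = 0.03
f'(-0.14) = -3.12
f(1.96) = -23.87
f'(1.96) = -45.78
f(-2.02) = -3.05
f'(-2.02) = 24.83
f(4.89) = -858.63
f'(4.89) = -695.80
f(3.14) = -148.74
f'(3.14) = -186.90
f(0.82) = -2.04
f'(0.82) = -3.72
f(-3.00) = -64.56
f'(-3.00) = 113.41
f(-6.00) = -1543.20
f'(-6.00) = 1091.68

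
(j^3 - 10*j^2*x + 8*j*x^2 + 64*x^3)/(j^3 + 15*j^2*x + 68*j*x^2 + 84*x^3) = (j^2 - 12*j*x + 32*x^2)/(j^2 + 13*j*x + 42*x^2)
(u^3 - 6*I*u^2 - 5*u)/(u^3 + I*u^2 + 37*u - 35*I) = u/(u + 7*I)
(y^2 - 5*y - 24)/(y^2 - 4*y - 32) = (y + 3)/(y + 4)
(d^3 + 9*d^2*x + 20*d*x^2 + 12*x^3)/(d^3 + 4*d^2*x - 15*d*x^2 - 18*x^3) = (-d - 2*x)/(-d + 3*x)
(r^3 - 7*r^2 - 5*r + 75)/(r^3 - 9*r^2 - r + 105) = (r - 5)/(r - 7)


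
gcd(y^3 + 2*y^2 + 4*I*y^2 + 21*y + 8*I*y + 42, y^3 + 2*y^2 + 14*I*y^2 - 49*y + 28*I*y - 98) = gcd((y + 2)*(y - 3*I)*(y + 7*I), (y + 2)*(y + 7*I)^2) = y^2 + y*(2 + 7*I) + 14*I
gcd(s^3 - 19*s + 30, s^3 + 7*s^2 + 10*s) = s + 5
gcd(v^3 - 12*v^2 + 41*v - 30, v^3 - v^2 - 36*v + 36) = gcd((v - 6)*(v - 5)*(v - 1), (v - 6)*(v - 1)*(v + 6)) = v^2 - 7*v + 6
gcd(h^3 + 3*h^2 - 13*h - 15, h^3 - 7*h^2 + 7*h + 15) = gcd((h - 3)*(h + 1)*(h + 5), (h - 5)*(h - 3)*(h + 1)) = h^2 - 2*h - 3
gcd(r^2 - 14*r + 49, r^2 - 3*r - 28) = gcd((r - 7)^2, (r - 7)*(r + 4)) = r - 7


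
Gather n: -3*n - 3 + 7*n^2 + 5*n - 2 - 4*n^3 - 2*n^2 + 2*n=-4*n^3 + 5*n^2 + 4*n - 5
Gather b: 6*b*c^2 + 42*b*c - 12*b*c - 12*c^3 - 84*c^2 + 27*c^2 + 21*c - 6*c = b*(6*c^2 + 30*c) - 12*c^3 - 57*c^2 + 15*c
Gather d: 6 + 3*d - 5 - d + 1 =2*d + 2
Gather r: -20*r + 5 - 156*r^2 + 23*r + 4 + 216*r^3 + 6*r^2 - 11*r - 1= 216*r^3 - 150*r^2 - 8*r + 8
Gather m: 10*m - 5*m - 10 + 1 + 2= 5*m - 7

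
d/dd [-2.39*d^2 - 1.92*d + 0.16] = -4.78*d - 1.92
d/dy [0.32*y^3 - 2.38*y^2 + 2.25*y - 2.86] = 0.96*y^2 - 4.76*y + 2.25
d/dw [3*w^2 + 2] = 6*w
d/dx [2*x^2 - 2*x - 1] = 4*x - 2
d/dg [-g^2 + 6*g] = 6 - 2*g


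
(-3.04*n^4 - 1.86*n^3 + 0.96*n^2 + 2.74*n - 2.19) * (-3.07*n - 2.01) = 9.3328*n^5 + 11.8206*n^4 + 0.7914*n^3 - 10.3414*n^2 + 1.2159*n + 4.4019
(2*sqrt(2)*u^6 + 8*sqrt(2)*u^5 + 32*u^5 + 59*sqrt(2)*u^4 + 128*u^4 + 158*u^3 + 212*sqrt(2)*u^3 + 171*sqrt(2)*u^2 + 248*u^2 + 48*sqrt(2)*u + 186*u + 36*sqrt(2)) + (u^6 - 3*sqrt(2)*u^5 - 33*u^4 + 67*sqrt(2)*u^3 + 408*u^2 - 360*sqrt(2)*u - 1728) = u^6 + 2*sqrt(2)*u^6 + 5*sqrt(2)*u^5 + 32*u^5 + 59*sqrt(2)*u^4 + 95*u^4 + 158*u^3 + 279*sqrt(2)*u^3 + 171*sqrt(2)*u^2 + 656*u^2 - 312*sqrt(2)*u + 186*u - 1728 + 36*sqrt(2)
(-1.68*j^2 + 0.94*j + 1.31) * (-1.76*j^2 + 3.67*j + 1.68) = 2.9568*j^4 - 7.82*j^3 - 1.6782*j^2 + 6.3869*j + 2.2008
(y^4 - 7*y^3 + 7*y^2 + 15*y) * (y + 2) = y^5 - 5*y^4 - 7*y^3 + 29*y^2 + 30*y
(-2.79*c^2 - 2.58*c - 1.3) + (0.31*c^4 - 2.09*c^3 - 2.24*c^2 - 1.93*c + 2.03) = 0.31*c^4 - 2.09*c^3 - 5.03*c^2 - 4.51*c + 0.73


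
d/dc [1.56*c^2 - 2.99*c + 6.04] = 3.12*c - 2.99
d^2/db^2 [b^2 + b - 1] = 2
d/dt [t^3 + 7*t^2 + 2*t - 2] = 3*t^2 + 14*t + 2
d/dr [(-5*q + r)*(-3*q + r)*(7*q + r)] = -41*q^2 - 2*q*r + 3*r^2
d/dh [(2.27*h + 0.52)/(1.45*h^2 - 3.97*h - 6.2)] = (3.2915*h^2 - 9.0119*h - (2.27*h + 0.52)*(2.9*h - 3.97) - 14.074)/(-1.45*h^2 + 3.97*h + 6.2)^2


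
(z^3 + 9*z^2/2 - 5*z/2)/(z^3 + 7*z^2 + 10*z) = (z - 1/2)/(z + 2)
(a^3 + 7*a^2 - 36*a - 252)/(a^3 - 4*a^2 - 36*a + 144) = (a + 7)/(a - 4)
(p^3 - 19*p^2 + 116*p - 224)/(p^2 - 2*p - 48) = (p^2 - 11*p + 28)/(p + 6)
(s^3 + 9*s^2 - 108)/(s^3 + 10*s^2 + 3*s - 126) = (s + 6)/(s + 7)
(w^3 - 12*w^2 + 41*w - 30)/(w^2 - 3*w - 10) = (w^2 - 7*w + 6)/(w + 2)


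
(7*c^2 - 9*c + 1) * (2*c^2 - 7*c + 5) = 14*c^4 - 67*c^3 + 100*c^2 - 52*c + 5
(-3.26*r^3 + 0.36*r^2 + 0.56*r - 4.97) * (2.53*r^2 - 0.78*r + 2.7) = -8.2478*r^5 + 3.4536*r^4 - 7.666*r^3 - 12.0389*r^2 + 5.3886*r - 13.419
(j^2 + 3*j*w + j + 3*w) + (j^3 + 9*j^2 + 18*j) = j^3 + 10*j^2 + 3*j*w + 19*j + 3*w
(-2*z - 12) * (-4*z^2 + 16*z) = 8*z^3 + 16*z^2 - 192*z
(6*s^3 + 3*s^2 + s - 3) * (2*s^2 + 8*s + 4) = 12*s^5 + 54*s^4 + 50*s^3 + 14*s^2 - 20*s - 12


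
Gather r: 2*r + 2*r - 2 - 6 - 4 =4*r - 12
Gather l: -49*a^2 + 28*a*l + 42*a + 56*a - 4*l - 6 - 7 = -49*a^2 + 98*a + l*(28*a - 4) - 13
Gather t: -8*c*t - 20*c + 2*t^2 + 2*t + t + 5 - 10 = -20*c + 2*t^2 + t*(3 - 8*c) - 5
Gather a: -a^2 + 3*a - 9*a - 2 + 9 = -a^2 - 6*a + 7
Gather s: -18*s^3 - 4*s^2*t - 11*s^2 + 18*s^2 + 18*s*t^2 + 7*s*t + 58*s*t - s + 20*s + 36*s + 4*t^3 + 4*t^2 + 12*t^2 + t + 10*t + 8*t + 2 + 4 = -18*s^3 + s^2*(7 - 4*t) + s*(18*t^2 + 65*t + 55) + 4*t^3 + 16*t^2 + 19*t + 6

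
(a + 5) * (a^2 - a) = a^3 + 4*a^2 - 5*a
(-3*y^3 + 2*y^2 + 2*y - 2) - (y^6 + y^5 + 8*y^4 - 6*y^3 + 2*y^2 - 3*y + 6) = -y^6 - y^5 - 8*y^4 + 3*y^3 + 5*y - 8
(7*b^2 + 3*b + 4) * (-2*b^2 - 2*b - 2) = -14*b^4 - 20*b^3 - 28*b^2 - 14*b - 8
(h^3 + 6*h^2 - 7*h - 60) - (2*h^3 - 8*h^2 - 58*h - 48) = -h^3 + 14*h^2 + 51*h - 12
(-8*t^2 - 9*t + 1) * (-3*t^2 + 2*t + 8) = 24*t^4 + 11*t^3 - 85*t^2 - 70*t + 8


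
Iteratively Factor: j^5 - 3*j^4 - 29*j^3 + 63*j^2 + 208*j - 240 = (j - 4)*(j^4 + j^3 - 25*j^2 - 37*j + 60) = (j - 4)*(j - 1)*(j^3 + 2*j^2 - 23*j - 60) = (j - 5)*(j - 4)*(j - 1)*(j^2 + 7*j + 12) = (j - 5)*(j - 4)*(j - 1)*(j + 4)*(j + 3)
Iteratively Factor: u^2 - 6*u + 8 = (u - 4)*(u - 2)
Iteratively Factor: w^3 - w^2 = (w - 1)*(w^2) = w*(w - 1)*(w)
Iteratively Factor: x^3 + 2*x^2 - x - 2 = (x + 1)*(x^2 + x - 2) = (x - 1)*(x + 1)*(x + 2)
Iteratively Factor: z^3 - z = (z + 1)*(z^2 - z) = z*(z + 1)*(z - 1)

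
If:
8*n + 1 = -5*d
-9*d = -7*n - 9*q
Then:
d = 72*q/107 - 7/107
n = -45*q/107 - 9/107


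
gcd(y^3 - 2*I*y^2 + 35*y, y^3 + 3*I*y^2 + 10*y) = y^2 + 5*I*y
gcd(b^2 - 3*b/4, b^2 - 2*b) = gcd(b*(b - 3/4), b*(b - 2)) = b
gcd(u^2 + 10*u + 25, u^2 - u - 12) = 1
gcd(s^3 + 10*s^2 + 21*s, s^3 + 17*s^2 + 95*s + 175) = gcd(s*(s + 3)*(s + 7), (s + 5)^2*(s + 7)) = s + 7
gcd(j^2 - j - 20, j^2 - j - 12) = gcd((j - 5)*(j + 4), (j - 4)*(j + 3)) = 1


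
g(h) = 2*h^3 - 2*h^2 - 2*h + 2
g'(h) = 6*h^2 - 4*h - 2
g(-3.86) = -135.10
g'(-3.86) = 102.84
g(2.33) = 11.78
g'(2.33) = 21.25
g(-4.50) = -211.75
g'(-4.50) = 137.50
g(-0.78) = 1.39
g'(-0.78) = 4.77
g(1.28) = 0.36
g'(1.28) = 2.71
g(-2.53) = -38.13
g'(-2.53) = 46.53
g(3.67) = 66.58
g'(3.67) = 64.13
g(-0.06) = 2.11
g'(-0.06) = -1.74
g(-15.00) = -7168.00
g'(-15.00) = 1408.00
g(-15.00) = -7168.00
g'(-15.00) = 1408.00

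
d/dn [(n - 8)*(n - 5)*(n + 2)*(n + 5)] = 4*n^3 - 18*n^2 - 82*n + 150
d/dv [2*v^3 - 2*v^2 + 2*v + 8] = 6*v^2 - 4*v + 2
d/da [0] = 0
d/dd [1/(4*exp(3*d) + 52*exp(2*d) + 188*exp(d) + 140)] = (-3*exp(2*d) - 26*exp(d) - 47)*exp(d)/(4*(exp(3*d) + 13*exp(2*d) + 47*exp(d) + 35)^2)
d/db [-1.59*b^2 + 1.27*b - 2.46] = 1.27 - 3.18*b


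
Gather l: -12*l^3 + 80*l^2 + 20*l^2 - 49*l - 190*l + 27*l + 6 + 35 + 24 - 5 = -12*l^3 + 100*l^2 - 212*l + 60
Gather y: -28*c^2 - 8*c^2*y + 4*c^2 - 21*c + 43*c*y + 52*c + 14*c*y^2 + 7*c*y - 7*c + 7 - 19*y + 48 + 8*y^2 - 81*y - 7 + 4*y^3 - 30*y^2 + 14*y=-24*c^2 + 24*c + 4*y^3 + y^2*(14*c - 22) + y*(-8*c^2 + 50*c - 86) + 48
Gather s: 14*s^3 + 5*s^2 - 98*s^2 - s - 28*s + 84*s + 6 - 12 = 14*s^3 - 93*s^2 + 55*s - 6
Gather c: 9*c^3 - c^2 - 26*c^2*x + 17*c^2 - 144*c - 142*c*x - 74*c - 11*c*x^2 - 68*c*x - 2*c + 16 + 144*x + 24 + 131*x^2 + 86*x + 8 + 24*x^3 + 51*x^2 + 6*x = 9*c^3 + c^2*(16 - 26*x) + c*(-11*x^2 - 210*x - 220) + 24*x^3 + 182*x^2 + 236*x + 48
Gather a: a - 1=a - 1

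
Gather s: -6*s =-6*s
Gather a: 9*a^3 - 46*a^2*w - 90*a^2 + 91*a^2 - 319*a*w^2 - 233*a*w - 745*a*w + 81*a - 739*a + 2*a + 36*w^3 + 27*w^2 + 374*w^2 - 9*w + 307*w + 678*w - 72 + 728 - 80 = 9*a^3 + a^2*(1 - 46*w) + a*(-319*w^2 - 978*w - 656) + 36*w^3 + 401*w^2 + 976*w + 576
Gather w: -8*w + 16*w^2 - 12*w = 16*w^2 - 20*w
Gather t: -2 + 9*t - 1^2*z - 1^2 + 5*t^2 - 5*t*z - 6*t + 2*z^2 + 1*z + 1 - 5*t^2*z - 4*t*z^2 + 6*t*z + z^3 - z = t^2*(5 - 5*z) + t*(-4*z^2 + z + 3) + z^3 + 2*z^2 - z - 2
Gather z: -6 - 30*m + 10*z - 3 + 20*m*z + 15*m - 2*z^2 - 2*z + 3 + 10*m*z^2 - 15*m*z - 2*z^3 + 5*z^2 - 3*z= -15*m - 2*z^3 + z^2*(10*m + 3) + z*(5*m + 5) - 6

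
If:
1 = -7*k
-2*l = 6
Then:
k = -1/7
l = -3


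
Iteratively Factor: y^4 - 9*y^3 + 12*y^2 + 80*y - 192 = (y - 4)*(y^3 - 5*y^2 - 8*y + 48) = (y - 4)^2*(y^2 - y - 12) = (y - 4)^2*(y + 3)*(y - 4)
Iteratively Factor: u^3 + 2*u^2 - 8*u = (u - 2)*(u^2 + 4*u) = u*(u - 2)*(u + 4)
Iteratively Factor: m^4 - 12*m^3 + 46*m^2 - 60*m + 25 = (m - 5)*(m^3 - 7*m^2 + 11*m - 5) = (m - 5)*(m - 1)*(m^2 - 6*m + 5) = (m - 5)*(m - 1)^2*(m - 5)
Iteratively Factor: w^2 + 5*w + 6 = (w + 2)*(w + 3)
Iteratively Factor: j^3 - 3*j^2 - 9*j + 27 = (j - 3)*(j^2 - 9) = (j - 3)^2*(j + 3)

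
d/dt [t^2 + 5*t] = 2*t + 5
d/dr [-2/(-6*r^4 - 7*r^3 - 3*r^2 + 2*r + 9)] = 2*(-24*r^3 - 21*r^2 - 6*r + 2)/(6*r^4 + 7*r^3 + 3*r^2 - 2*r - 9)^2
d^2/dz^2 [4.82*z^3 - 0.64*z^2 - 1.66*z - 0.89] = 28.92*z - 1.28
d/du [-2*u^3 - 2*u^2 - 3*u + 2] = -6*u^2 - 4*u - 3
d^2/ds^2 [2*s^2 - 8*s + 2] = 4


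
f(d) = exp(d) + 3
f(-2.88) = 3.06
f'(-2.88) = 0.06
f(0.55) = 4.73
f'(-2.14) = 0.12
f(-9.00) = 3.00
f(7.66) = 2124.76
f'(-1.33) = 0.26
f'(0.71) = 2.03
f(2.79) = 19.28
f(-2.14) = 3.12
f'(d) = exp(d)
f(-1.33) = 3.26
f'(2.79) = 16.28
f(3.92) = 53.40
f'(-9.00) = 0.00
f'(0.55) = 1.73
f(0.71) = 5.03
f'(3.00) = 20.09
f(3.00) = 23.09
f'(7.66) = 2121.76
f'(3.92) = 50.40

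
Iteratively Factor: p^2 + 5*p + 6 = (p + 3)*(p + 2)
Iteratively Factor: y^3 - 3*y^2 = (y)*(y^2 - 3*y) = y^2*(y - 3)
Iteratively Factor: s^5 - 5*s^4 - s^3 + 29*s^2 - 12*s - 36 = (s - 3)*(s^4 - 2*s^3 - 7*s^2 + 8*s + 12) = (s - 3)*(s - 2)*(s^3 - 7*s - 6) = (s - 3)*(s - 2)*(s + 2)*(s^2 - 2*s - 3) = (s - 3)^2*(s - 2)*(s + 2)*(s + 1)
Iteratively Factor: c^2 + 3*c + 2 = (c + 2)*(c + 1)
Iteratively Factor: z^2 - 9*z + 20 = (z - 5)*(z - 4)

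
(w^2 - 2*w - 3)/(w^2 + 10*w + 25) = (w^2 - 2*w - 3)/(w^2 + 10*w + 25)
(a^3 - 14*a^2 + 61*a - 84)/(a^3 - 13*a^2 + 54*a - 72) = (a - 7)/(a - 6)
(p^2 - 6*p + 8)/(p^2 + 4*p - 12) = (p - 4)/(p + 6)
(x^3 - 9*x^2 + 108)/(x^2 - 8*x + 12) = (x^2 - 3*x - 18)/(x - 2)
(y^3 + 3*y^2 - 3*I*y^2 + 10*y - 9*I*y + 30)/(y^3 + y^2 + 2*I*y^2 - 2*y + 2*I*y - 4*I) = (y^2 + y*(3 - 5*I) - 15*I)/(y^2 + y - 2)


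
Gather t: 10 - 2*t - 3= 7 - 2*t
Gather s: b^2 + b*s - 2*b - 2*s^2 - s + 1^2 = b^2 - 2*b - 2*s^2 + s*(b - 1) + 1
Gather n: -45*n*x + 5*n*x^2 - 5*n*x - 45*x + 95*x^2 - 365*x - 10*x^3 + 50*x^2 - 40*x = n*(5*x^2 - 50*x) - 10*x^3 + 145*x^2 - 450*x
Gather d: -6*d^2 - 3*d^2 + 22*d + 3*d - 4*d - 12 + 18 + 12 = -9*d^2 + 21*d + 18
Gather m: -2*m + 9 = 9 - 2*m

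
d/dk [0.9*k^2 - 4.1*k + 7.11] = 1.8*k - 4.1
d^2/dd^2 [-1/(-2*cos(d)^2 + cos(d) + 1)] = (16*sin(d)^4 - 17*sin(d)^2 + 13*cos(d)/2 - 3*cos(3*d)/2 - 5)/(2*sin(d)^2 + cos(d) - 1)^3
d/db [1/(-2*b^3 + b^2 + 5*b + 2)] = (6*b^2 - 2*b - 5)/(-2*b^3 + b^2 + 5*b + 2)^2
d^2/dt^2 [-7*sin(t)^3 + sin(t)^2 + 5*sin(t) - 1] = sin(t)/4 - 63*sin(3*t)/4 + 2*cos(2*t)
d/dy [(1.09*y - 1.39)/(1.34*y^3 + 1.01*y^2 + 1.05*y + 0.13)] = (-2.9212*y^3 + 4.4869*y^2 + 2.8078*y + 1.6012)/(1.7956*y^6 + 2.7068*y^5 + 3.8341*y^4 + 2.4694*y^3 + 1.3651*y^2 + 0.273*y + 0.0169)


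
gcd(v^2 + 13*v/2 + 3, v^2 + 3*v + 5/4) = v + 1/2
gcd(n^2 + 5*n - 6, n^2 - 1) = n - 1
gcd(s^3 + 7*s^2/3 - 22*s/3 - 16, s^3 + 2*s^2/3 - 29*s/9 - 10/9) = s + 2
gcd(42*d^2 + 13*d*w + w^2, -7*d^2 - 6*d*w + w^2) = 1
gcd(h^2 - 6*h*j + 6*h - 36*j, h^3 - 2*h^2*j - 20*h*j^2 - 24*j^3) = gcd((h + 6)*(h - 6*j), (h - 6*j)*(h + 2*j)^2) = h - 6*j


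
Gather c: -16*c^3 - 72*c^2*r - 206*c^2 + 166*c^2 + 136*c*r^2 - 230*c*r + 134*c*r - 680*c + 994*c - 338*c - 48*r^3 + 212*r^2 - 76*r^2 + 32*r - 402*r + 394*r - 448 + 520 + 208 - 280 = -16*c^3 + c^2*(-72*r - 40) + c*(136*r^2 - 96*r - 24) - 48*r^3 + 136*r^2 + 24*r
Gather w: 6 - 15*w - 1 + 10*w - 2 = 3 - 5*w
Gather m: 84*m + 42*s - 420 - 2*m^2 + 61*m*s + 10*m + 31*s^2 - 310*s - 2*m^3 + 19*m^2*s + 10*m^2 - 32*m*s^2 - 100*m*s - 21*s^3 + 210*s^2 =-2*m^3 + m^2*(19*s + 8) + m*(-32*s^2 - 39*s + 94) - 21*s^3 + 241*s^2 - 268*s - 420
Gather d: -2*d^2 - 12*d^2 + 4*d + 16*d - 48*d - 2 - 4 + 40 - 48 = -14*d^2 - 28*d - 14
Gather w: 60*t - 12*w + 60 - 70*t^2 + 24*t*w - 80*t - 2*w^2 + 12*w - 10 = -70*t^2 + 24*t*w - 20*t - 2*w^2 + 50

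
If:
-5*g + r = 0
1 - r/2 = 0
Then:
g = 2/5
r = 2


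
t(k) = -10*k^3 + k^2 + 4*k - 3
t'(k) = -30*k^2 + 2*k + 4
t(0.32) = -1.95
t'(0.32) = 1.57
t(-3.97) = 622.59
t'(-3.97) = -476.77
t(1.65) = -38.60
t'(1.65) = -74.38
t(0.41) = -1.88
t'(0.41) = -0.22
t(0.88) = -5.52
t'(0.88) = -17.47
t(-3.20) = 322.12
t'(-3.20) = -309.60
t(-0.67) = -2.22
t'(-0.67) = -10.81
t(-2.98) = 258.60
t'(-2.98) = -268.37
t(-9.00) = 7332.00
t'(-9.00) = -2444.00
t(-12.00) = 17373.00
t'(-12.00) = -4340.00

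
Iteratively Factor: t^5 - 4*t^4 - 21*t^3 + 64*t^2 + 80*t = (t + 1)*(t^4 - 5*t^3 - 16*t^2 + 80*t) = (t - 5)*(t + 1)*(t^3 - 16*t) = t*(t - 5)*(t + 1)*(t^2 - 16) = t*(t - 5)*(t + 1)*(t + 4)*(t - 4)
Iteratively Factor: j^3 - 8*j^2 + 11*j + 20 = (j - 5)*(j^2 - 3*j - 4) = (j - 5)*(j + 1)*(j - 4)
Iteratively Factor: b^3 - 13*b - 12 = (b + 3)*(b^2 - 3*b - 4) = (b + 1)*(b + 3)*(b - 4)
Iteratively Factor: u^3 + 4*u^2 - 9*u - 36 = (u + 3)*(u^2 + u - 12) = (u - 3)*(u + 3)*(u + 4)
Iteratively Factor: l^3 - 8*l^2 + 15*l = (l - 3)*(l^2 - 5*l) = l*(l - 3)*(l - 5)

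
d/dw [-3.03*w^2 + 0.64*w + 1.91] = 0.64 - 6.06*w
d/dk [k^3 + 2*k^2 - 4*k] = 3*k^2 + 4*k - 4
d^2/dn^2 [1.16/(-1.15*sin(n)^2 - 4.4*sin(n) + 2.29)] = (6.1364*sin(n)^4 + 17.6088*sin(n)^3 + 25.47244*sin(n)^2 - 23.52944*sin(n) - 51.02492)/(1.15*sin(n)^2 + 4.4*sin(n) - 2.29)^3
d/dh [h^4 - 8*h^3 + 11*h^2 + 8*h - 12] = 4*h^3 - 24*h^2 + 22*h + 8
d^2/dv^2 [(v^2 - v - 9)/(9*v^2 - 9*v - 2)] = 158*(-27*v^2 + 27*v - 11)/(729*v^6 - 2187*v^5 + 1701*v^4 + 243*v^3 - 378*v^2 - 108*v - 8)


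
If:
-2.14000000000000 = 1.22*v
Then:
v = -1.75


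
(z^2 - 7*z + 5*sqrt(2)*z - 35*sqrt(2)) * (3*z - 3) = 3*z^3 - 24*z^2 + 15*sqrt(2)*z^2 - 120*sqrt(2)*z + 21*z + 105*sqrt(2)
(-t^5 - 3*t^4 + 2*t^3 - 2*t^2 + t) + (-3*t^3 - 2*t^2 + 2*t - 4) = -t^5 - 3*t^4 - t^3 - 4*t^2 + 3*t - 4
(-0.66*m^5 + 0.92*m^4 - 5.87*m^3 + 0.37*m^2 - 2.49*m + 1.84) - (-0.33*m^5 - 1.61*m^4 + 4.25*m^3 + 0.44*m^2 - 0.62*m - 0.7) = -0.33*m^5 + 2.53*m^4 - 10.12*m^3 - 0.07*m^2 - 1.87*m + 2.54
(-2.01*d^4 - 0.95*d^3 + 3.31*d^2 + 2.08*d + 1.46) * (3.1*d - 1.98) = -6.231*d^5 + 1.0348*d^4 + 12.142*d^3 - 0.105799999999999*d^2 + 0.4076*d - 2.8908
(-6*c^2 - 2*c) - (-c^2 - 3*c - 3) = -5*c^2 + c + 3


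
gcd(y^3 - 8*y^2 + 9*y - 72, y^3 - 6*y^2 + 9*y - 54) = y^2 + 9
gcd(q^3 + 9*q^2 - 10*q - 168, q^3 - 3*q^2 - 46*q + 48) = q + 6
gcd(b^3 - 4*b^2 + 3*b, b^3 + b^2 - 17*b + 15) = b^2 - 4*b + 3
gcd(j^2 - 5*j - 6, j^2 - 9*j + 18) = j - 6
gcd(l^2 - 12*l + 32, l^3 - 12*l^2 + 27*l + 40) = l - 8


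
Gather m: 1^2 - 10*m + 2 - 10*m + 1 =4 - 20*m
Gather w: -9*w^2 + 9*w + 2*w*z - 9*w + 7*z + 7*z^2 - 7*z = -9*w^2 + 2*w*z + 7*z^2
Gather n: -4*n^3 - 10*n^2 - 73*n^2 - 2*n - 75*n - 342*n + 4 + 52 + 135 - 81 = -4*n^3 - 83*n^2 - 419*n + 110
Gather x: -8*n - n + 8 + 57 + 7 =72 - 9*n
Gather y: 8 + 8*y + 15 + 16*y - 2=24*y + 21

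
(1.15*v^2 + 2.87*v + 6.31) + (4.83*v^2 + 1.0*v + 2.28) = 5.98*v^2 + 3.87*v + 8.59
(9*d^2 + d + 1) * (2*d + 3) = 18*d^3 + 29*d^2 + 5*d + 3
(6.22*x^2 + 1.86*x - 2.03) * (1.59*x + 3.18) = 9.8898*x^3 + 22.737*x^2 + 2.6871*x - 6.4554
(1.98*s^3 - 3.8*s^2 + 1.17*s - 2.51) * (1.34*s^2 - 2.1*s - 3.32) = 2.6532*s^5 - 9.25*s^4 + 2.9742*s^3 + 6.7956*s^2 + 1.3866*s + 8.3332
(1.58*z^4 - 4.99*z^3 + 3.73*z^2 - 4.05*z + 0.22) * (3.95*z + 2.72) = 6.241*z^5 - 15.4129*z^4 + 1.1607*z^3 - 5.8519*z^2 - 10.147*z + 0.5984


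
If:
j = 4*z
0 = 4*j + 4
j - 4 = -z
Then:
No Solution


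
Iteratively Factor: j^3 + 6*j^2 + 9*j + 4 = (j + 1)*(j^2 + 5*j + 4) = (j + 1)*(j + 4)*(j + 1)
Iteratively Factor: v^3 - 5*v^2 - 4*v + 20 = (v - 2)*(v^2 - 3*v - 10) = (v - 5)*(v - 2)*(v + 2)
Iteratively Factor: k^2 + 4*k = (k + 4)*(k)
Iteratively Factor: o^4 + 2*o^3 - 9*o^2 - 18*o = (o + 2)*(o^3 - 9*o) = (o + 2)*(o + 3)*(o^2 - 3*o) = (o - 3)*(o + 2)*(o + 3)*(o)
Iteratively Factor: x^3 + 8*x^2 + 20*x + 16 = (x + 2)*(x^2 + 6*x + 8) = (x + 2)*(x + 4)*(x + 2)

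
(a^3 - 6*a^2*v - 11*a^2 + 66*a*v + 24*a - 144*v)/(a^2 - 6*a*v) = a - 11 + 24/a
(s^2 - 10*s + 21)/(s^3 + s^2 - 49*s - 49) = (s - 3)/(s^2 + 8*s + 7)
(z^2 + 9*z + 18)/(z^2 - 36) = (z + 3)/(z - 6)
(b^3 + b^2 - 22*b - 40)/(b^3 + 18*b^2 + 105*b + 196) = (b^2 - 3*b - 10)/(b^2 + 14*b + 49)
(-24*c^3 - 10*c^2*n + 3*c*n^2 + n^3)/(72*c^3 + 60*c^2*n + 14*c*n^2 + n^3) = (-12*c^2 + c*n + n^2)/(36*c^2 + 12*c*n + n^2)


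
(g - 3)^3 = g^3 - 9*g^2 + 27*g - 27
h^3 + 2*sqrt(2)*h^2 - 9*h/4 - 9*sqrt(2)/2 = (h - 3/2)*(h + 3/2)*(h + 2*sqrt(2))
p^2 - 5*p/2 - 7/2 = (p - 7/2)*(p + 1)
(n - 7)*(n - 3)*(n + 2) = n^3 - 8*n^2 + n + 42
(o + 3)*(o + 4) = o^2 + 7*o + 12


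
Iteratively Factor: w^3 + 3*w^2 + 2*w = (w + 2)*(w^2 + w) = (w + 1)*(w + 2)*(w)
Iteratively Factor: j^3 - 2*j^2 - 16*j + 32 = (j - 2)*(j^2 - 16) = (j - 4)*(j - 2)*(j + 4)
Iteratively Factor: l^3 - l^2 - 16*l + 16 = (l - 1)*(l^2 - 16) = (l - 1)*(l + 4)*(l - 4)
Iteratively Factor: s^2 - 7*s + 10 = (s - 5)*(s - 2)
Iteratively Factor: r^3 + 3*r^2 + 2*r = (r + 2)*(r^2 + r) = r*(r + 2)*(r + 1)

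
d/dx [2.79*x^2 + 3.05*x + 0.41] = 5.58*x + 3.05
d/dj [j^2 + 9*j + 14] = 2*j + 9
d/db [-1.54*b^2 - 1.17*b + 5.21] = -3.08*b - 1.17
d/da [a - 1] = 1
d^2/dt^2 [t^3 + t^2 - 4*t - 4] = 6*t + 2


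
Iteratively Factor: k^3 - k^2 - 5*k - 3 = (k + 1)*(k^2 - 2*k - 3) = (k + 1)^2*(k - 3)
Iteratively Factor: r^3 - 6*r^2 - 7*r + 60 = (r - 4)*(r^2 - 2*r - 15) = (r - 4)*(r + 3)*(r - 5)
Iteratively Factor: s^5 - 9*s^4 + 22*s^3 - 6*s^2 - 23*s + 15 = (s - 1)*(s^4 - 8*s^3 + 14*s^2 + 8*s - 15) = (s - 1)*(s + 1)*(s^3 - 9*s^2 + 23*s - 15) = (s - 5)*(s - 1)*(s + 1)*(s^2 - 4*s + 3) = (s - 5)*(s - 1)^2*(s + 1)*(s - 3)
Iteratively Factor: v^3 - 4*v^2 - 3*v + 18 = (v + 2)*(v^2 - 6*v + 9) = (v - 3)*(v + 2)*(v - 3)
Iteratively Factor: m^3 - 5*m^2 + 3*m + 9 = (m - 3)*(m^2 - 2*m - 3) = (m - 3)^2*(m + 1)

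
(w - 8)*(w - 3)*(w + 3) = w^3 - 8*w^2 - 9*w + 72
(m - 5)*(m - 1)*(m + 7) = m^3 + m^2 - 37*m + 35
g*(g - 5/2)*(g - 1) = g^3 - 7*g^2/2 + 5*g/2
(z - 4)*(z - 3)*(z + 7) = z^3 - 37*z + 84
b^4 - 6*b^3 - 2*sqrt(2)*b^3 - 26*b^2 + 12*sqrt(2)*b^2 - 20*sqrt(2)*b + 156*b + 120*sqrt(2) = (b - 6)*(b - 5*sqrt(2))*(b + sqrt(2))*(b + 2*sqrt(2))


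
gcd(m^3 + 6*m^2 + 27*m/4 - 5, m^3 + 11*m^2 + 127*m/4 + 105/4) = m + 5/2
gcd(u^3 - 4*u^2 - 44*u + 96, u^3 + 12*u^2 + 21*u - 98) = u - 2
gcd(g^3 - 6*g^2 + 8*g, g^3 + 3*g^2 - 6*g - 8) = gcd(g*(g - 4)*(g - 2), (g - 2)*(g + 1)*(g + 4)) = g - 2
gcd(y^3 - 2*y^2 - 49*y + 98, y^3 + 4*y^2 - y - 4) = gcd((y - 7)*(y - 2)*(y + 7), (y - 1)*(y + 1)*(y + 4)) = 1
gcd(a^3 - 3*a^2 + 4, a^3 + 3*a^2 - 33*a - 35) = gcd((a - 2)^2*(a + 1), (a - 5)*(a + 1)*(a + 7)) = a + 1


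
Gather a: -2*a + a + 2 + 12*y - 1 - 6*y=-a + 6*y + 1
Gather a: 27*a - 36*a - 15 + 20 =5 - 9*a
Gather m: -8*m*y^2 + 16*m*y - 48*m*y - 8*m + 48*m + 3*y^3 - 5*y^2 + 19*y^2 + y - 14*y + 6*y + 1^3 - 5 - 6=m*(-8*y^2 - 32*y + 40) + 3*y^3 + 14*y^2 - 7*y - 10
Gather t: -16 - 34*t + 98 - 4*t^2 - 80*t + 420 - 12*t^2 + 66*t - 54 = -16*t^2 - 48*t + 448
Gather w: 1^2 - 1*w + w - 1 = 0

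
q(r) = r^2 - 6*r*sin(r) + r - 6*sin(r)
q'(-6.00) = 16.13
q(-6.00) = 38.38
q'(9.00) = 71.20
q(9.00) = 65.27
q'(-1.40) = 4.52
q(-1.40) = -1.81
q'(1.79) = 2.36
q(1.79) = -11.35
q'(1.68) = 0.15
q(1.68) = -11.48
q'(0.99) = -8.59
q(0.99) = -8.01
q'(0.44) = -8.49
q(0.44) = -3.05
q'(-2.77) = -12.26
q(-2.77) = 1.05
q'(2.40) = 16.79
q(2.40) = -5.62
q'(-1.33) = 4.64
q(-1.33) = -1.48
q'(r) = -6*r*cos(r) + 2*r - 6*sin(r) - 6*cos(r) + 1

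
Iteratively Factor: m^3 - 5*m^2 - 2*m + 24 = (m - 4)*(m^2 - m - 6) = (m - 4)*(m + 2)*(m - 3)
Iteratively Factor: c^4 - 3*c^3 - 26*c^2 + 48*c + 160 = (c - 5)*(c^3 + 2*c^2 - 16*c - 32) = (c - 5)*(c + 2)*(c^2 - 16) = (c - 5)*(c + 2)*(c + 4)*(c - 4)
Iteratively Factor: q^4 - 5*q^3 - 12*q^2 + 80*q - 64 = (q - 4)*(q^3 - q^2 - 16*q + 16) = (q - 4)*(q + 4)*(q^2 - 5*q + 4) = (q - 4)*(q - 1)*(q + 4)*(q - 4)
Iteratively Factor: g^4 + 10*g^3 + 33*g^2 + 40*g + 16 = (g + 1)*(g^3 + 9*g^2 + 24*g + 16) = (g + 1)*(g + 4)*(g^2 + 5*g + 4) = (g + 1)*(g + 4)^2*(g + 1)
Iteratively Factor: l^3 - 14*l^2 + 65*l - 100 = (l - 4)*(l^2 - 10*l + 25) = (l - 5)*(l - 4)*(l - 5)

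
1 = 1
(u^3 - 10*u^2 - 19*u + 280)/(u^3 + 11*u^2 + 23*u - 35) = (u^2 - 15*u + 56)/(u^2 + 6*u - 7)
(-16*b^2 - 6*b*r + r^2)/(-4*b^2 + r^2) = (-8*b + r)/(-2*b + r)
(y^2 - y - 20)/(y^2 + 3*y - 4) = (y - 5)/(y - 1)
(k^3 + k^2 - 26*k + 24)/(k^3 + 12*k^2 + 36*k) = (k^2 - 5*k + 4)/(k*(k + 6))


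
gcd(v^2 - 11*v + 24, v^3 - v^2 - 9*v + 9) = v - 3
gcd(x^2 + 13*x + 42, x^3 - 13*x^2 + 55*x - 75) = 1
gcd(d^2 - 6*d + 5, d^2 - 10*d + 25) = d - 5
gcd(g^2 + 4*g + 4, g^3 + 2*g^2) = g + 2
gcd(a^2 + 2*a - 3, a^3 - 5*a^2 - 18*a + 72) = 1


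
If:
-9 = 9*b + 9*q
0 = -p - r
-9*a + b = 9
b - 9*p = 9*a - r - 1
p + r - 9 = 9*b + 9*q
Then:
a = -q/9 - 10/9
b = -q - 1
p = 1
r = -1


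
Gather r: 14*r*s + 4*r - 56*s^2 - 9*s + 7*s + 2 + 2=r*(14*s + 4) - 56*s^2 - 2*s + 4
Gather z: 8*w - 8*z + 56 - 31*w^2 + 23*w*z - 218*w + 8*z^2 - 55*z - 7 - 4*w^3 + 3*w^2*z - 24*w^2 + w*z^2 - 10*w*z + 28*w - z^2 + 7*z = -4*w^3 - 55*w^2 - 182*w + z^2*(w + 7) + z*(3*w^2 + 13*w - 56) + 49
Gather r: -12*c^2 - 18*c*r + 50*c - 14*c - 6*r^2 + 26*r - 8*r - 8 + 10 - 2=-12*c^2 + 36*c - 6*r^2 + r*(18 - 18*c)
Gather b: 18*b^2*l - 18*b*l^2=18*b^2*l - 18*b*l^2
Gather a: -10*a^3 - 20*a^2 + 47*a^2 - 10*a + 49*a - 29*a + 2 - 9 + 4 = -10*a^3 + 27*a^2 + 10*a - 3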